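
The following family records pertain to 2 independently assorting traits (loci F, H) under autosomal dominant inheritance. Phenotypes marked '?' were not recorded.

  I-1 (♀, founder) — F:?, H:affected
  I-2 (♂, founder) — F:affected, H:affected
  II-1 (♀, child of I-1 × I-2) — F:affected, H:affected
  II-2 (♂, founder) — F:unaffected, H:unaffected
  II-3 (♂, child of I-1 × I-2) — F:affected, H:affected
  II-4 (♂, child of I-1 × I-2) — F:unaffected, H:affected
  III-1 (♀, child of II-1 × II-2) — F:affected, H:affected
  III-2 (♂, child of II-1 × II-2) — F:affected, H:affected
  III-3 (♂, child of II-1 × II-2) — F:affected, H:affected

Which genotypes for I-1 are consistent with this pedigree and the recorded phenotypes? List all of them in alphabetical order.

F/I-1 ? ·: ff|Ff
F/I-2 aff ·: Ff
F/II-1 aff I-1×I-2: Ff|FF
F/II-2 un ·: ff
F/II-3 aff I-1×I-2: Ff|FF
F/II-4 un I-1×I-2: ff
F/III-1 aff II-1×II-2: Ff
F/III-2 aff II-1×II-2: Ff
F/III-3 aff II-1×II-2: Ff
⇒ F over [I-1,I-2,II-1,II-2,II-3,II-4,III-1,III-2,III-3]: 5 consistent
H/I-1 aff ·: Hh|HH
H/I-2 aff ·: Hh|HH
H/II-1 aff I-1×I-2: Hh|HH
H/II-2 un ·: hh
H/II-3 aff I-1×I-2: Hh|HH
H/II-4 aff I-1×I-2: Hh|HH
H/III-1 aff II-1×II-2: Hh
H/III-2 aff II-1×II-2: Hh
H/III-3 aff II-1×II-2: Hh
⇒ H over [I-1,I-2,II-1,II-2,II-3,II-4,III-1,III-2,III-3]: 25 consistent

I-1 ∈ {Ff HH, Ff Hh, ff HH, ff Hh}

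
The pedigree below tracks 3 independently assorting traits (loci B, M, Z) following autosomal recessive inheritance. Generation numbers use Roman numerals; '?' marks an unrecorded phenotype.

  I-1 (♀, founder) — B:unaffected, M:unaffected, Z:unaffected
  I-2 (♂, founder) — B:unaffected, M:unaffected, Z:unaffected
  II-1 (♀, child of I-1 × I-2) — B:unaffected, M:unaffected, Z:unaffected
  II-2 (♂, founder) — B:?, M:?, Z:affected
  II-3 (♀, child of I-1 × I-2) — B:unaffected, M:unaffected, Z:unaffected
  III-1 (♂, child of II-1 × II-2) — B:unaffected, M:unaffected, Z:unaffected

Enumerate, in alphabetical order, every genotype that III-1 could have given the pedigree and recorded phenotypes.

III-1 ∈ {BB MM Zz, BB Mm Zz, Bb MM Zz, Bb Mm Zz}

B/I-1 un ·: BB|Bb
B/I-2 un ·: BB|Bb
B/II-1 un I-1×I-2: BB|Bb
B/II-2 ? ·: BB|Bb|bb
B/II-3 un I-1×I-2: BB|Bb
B/III-1 un II-1×II-2: BB|Bb
⇒ B over [I-1,I-2,II-1,II-2,II-3,III-1]: 58 consistent
M/I-1 un ·: MM|Mm
M/I-2 un ·: MM|Mm
M/II-1 un I-1×I-2: MM|Mm
M/II-2 ? ·: MM|Mm|mm
M/II-3 un I-1×I-2: MM|Mm
M/III-1 un II-1×II-2: MM|Mm
⇒ M over [I-1,I-2,II-1,II-2,II-3,III-1]: 58 consistent
Z/I-1 un ·: ZZ|Zz
Z/I-2 un ·: ZZ|Zz
Z/II-1 un I-1×I-2: ZZ|Zz
Z/II-2 aff ·: zz
Z/II-3 un I-1×I-2: ZZ|Zz
Z/III-1 un II-1×II-2: Zz
⇒ Z over [I-1,I-2,II-1,II-2,II-3,III-1]: 13 consistent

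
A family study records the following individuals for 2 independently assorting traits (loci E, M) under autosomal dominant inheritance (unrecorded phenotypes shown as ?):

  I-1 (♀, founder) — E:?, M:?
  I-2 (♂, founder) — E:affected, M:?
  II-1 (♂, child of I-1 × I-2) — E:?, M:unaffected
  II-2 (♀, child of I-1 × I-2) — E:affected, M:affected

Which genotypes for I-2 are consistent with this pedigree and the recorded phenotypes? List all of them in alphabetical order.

I-2 ∈ {EE Mm, EE mm, Ee Mm, Ee mm}

E/I-1 ? ·: ee|Ee|EE
E/I-2 aff ·: Ee|EE
E/II-1 ? I-1×I-2: ee|Ee|EE
E/II-2 aff I-1×I-2: Ee|EE
⇒ E over [I-1,I-2,II-1,II-2]: 18 consistent
M/I-1 ? ·: mm|Mm
M/I-2 ? ·: mm|Mm
M/II-1 un I-1×I-2: mm
M/II-2 aff I-1×I-2: Mm|MM
⇒ M over [I-1,I-2,II-1,II-2]: 4 consistent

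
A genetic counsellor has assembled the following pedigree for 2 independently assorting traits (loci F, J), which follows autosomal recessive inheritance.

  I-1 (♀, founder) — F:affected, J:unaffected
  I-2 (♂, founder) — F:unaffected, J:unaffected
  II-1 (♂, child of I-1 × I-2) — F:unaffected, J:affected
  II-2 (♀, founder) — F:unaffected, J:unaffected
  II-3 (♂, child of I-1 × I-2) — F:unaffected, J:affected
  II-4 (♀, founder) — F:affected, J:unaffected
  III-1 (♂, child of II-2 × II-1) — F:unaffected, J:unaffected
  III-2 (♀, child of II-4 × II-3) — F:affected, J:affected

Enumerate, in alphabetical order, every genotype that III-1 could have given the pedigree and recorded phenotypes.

III-1 ∈ {FF Jj, Ff Jj}

F/I-1 aff ·: ff
F/I-2 un ·: FF|Ff
F/II-1 un I-1×I-2: Ff
F/II-2 un ·: FF|Ff
F/II-3 un I-1×I-2: Ff
F/II-4 aff ·: ff
F/III-1 un II-2×II-1: FF|Ff
F/III-2 aff II-4×II-3: ff
⇒ F over [I-1,I-2,II-1,II-2,II-3,II-4,III-1,III-2]: 8 consistent
J/I-1 un ·: Jj
J/I-2 un ·: Jj
J/II-1 aff I-1×I-2: jj
J/II-2 un ·: JJ|Jj
J/II-3 aff I-1×I-2: jj
J/II-4 un ·: Jj
J/III-1 un II-2×II-1: Jj
J/III-2 aff II-4×II-3: jj
⇒ J over [I-1,I-2,II-1,II-2,II-3,II-4,III-1,III-2]: 2 consistent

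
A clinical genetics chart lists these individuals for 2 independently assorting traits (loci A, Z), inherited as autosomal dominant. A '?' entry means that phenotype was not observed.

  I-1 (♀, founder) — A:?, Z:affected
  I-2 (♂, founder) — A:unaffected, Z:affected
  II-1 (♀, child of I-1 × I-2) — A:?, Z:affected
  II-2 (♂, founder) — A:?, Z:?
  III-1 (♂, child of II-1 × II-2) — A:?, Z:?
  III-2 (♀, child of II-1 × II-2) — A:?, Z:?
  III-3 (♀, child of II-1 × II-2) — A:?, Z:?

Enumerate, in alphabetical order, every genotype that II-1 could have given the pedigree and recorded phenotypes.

A/I-1 ? ·: aa|Aa|AA
A/I-2 un ·: aa
A/II-1 ? I-1×I-2: aa|Aa
A/II-2 ? ·: aa|Aa|AA
A/III-1 ? II-1×II-2: aa|Aa|AA
A/III-2 ? II-1×II-2: aa|Aa|AA
A/III-3 ? II-1×II-2: aa|Aa|AA
⇒ A over [I-1,I-2,II-1,II-2,III-1,III-2,III-3]: 106 consistent
Z/I-1 aff ·: Zz|ZZ
Z/I-2 aff ·: Zz|ZZ
Z/II-1 aff I-1×I-2: Zz|ZZ
Z/II-2 ? ·: zz|Zz|ZZ
Z/III-1 ? II-1×II-2: zz|Zz|ZZ
Z/III-2 ? II-1×II-2: zz|Zz|ZZ
Z/III-3 ? II-1×II-2: zz|Zz|ZZ
⇒ Z over [I-1,I-2,II-1,II-2,III-1,III-2,III-3]: 169 consistent

II-1 ∈ {Aa ZZ, Aa Zz, aa ZZ, aa Zz}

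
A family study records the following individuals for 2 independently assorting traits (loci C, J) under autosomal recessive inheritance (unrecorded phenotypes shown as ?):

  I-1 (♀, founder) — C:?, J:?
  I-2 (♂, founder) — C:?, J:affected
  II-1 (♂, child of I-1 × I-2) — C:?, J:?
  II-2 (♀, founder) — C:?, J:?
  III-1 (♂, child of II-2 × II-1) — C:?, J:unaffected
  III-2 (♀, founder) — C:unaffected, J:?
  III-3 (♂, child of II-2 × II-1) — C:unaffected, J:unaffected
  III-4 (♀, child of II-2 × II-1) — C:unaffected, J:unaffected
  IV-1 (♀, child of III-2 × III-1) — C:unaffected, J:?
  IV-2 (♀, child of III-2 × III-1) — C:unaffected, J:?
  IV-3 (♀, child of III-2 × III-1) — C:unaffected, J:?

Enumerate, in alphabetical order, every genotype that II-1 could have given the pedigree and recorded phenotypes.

C/I-1 ? ·: CC|Cc|cc
C/I-2 ? ·: CC|Cc|cc
C/II-1 ? I-1×I-2: CC|Cc|cc
C/II-2 ? ·: CC|Cc|cc
C/III-1 ? II-2×II-1: CC|Cc|cc
C/III-2 un ·: CC|Cc
C/III-3 un II-2×II-1: CC|Cc
C/III-4 un II-2×II-1: CC|Cc
C/IV-1 un III-2×III-1: CC|Cc
C/IV-2 un III-2×III-1: CC|Cc
C/IV-3 un III-2×III-1: CC|Cc
⇒ C over [I-1,I-2,II-1,II-2,III-1,III-2,III-3,III-4,IV-1,IV-2,IV-3]: 2218 consistent
J/I-1 ? ·: JJ|Jj|jj
J/I-2 aff ·: jj
J/II-1 ? I-1×I-2: Jj|jj
J/II-2 ? ·: JJ|Jj|jj
J/III-1 un II-2×II-1: JJ|Jj
J/III-2 ? ·: JJ|Jj|jj
J/III-3 un II-2×II-1: JJ|Jj
J/III-4 un II-2×II-1: JJ|Jj
J/IV-1 ? III-2×III-1: JJ|Jj|jj
J/IV-2 ? III-2×III-1: JJ|Jj|jj
J/IV-3 ? III-2×III-1: JJ|Jj|jj
⇒ J over [I-1,I-2,II-1,II-2,III-1,III-2,III-3,III-4,IV-1,IV-2,IV-3]: 1106 consistent

II-1 ∈ {CC Jj, CC jj, Cc Jj, Cc jj, cc Jj, cc jj}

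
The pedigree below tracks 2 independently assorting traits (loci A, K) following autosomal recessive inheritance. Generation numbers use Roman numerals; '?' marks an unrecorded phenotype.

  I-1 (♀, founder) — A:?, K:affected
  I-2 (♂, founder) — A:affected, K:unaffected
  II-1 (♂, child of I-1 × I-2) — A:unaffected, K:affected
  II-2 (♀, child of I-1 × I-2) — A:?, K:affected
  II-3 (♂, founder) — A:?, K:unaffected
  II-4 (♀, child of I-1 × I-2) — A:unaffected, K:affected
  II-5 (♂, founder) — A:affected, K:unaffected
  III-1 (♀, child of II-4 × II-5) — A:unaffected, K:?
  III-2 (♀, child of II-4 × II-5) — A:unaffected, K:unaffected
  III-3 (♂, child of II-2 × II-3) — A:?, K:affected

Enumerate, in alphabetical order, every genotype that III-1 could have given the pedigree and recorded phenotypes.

III-1 ∈ {Aa Kk, Aa kk}

A/I-1 ? ·: AA|Aa
A/I-2 aff ·: aa
A/II-1 un I-1×I-2: Aa
A/II-2 ? I-1×I-2: Aa|aa
A/II-3 ? ·: AA|Aa|aa
A/II-4 un I-1×I-2: Aa
A/II-5 aff ·: aa
A/III-1 un II-4×II-5: Aa
A/III-2 un II-4×II-5: Aa
A/III-3 ? II-2×II-3: AA|Aa|aa
⇒ A over [I-1,I-2,II-1,II-2,II-3,II-4,II-5,III-1,III-2,III-3]: 18 consistent
K/I-1 aff ·: kk
K/I-2 un ·: Kk
K/II-1 aff I-1×I-2: kk
K/II-2 aff I-1×I-2: kk
K/II-3 un ·: Kk
K/II-4 aff I-1×I-2: kk
K/II-5 un ·: KK|Kk
K/III-1 ? II-4×II-5: Kk|kk
K/III-2 un II-4×II-5: Kk
K/III-3 aff II-2×II-3: kk
⇒ K over [I-1,I-2,II-1,II-2,II-3,II-4,II-5,III-1,III-2,III-3]: 3 consistent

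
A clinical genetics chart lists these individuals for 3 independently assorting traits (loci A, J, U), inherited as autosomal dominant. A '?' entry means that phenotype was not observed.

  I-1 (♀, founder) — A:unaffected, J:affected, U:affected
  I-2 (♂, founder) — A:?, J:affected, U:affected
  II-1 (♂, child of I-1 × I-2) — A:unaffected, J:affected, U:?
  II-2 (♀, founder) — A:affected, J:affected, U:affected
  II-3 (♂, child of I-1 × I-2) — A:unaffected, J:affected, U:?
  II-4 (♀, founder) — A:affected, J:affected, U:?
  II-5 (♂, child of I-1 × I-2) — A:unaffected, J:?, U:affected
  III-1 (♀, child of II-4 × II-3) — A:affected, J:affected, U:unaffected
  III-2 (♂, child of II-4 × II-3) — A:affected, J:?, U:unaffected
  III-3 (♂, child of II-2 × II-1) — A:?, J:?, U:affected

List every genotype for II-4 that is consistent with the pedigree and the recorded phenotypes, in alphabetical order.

A/I-1 un ·: aa
A/I-2 ? ·: aa|Aa
A/II-1 un I-1×I-2: aa
A/II-2 aff ·: Aa|AA
A/II-3 un I-1×I-2: aa
A/II-4 aff ·: Aa|AA
A/II-5 un I-1×I-2: aa
A/III-1 aff II-4×II-3: Aa
A/III-2 aff II-4×II-3: Aa
A/III-3 ? II-2×II-1: aa|Aa
⇒ A over [I-1,I-2,II-1,II-2,II-3,II-4,II-5,III-1,III-2,III-3]: 12 consistent
J/I-1 aff ·: Jj|JJ
J/I-2 aff ·: Jj|JJ
J/II-1 aff I-1×I-2: Jj|JJ
J/II-2 aff ·: Jj|JJ
J/II-3 aff I-1×I-2: Jj|JJ
J/II-4 aff ·: Jj|JJ
J/II-5 ? I-1×I-2: jj|Jj|JJ
J/III-1 aff II-4×II-3: Jj|JJ
J/III-2 ? II-4×II-3: jj|Jj|JJ
J/III-3 ? II-2×II-1: jj|Jj|JJ
⇒ J over [I-1,I-2,II-1,II-2,II-3,II-4,II-5,III-1,III-2,III-3]: 855 consistent
U/I-1 aff ·: Uu|UU
U/I-2 aff ·: Uu|UU
U/II-1 ? I-1×I-2: uu|Uu|UU
U/II-2 aff ·: Uu|UU
U/II-3 ? I-1×I-2: uu|Uu
U/II-4 ? ·: uu|Uu
U/II-5 aff I-1×I-2: Uu|UU
U/III-1 un II-4×II-3: uu
U/III-2 un II-4×II-3: uu
U/III-3 aff II-2×II-1: Uu|UU
⇒ U over [I-1,I-2,II-1,II-2,II-3,II-4,II-5,III-1,III-2,III-3]: 128 consistent

II-4 ∈ {AA JJ Uu, AA JJ uu, AA Jj Uu, AA Jj uu, Aa JJ Uu, Aa JJ uu, Aa Jj Uu, Aa Jj uu}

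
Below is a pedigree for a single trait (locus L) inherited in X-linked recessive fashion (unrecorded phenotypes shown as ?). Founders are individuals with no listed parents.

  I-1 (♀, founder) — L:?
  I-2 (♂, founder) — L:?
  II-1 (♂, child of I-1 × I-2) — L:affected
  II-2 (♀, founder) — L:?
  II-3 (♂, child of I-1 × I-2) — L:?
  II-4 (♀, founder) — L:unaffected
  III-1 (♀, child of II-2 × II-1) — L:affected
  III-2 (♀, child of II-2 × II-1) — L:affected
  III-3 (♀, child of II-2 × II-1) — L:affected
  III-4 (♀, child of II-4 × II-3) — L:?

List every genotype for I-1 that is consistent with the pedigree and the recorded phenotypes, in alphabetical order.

L/I-1 ? ·: X^LX^l|X^lX^l
L/I-2 ? ·: X^LY|X^lY
L/II-1 aff I-1×I-2: X^lY
L/II-2 ? ·: X^LX^l|X^lX^l
L/II-3 ? I-1×I-2: X^LY|X^lY
L/II-4 un ·: X^LX^L|X^LX^l
L/III-1 aff II-2×II-1: X^lX^l
L/III-2 aff II-2×II-1: X^lX^l
L/III-3 aff II-2×II-1: X^lX^l
L/III-4 ? II-4×II-3: X^LX^L|X^LX^l|X^lX^l
⇒ L over [I-1,I-2,II-1,II-2,II-3,II-4,III-1,III-2,III-3,III-4]: 36 consistent

I-1 ∈ {X^LX^l, X^lX^l}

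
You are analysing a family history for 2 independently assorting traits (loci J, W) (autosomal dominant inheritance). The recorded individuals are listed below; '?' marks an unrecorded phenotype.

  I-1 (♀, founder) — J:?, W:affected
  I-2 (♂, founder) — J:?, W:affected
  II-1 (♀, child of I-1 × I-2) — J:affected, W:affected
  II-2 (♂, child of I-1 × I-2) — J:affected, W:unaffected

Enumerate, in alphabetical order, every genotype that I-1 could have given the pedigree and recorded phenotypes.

J/I-1 ? ·: jj|Jj|JJ
J/I-2 ? ·: jj|Jj|JJ
J/II-1 aff I-1×I-2: Jj|JJ
J/II-2 aff I-1×I-2: Jj|JJ
⇒ J over [I-1,I-2,II-1,II-2]: 17 consistent
W/I-1 aff ·: Ww
W/I-2 aff ·: Ww
W/II-1 aff I-1×I-2: Ww|WW
W/II-2 un I-1×I-2: ww
⇒ W over [I-1,I-2,II-1,II-2]: 2 consistent

I-1 ∈ {JJ Ww, Jj Ww, jj Ww}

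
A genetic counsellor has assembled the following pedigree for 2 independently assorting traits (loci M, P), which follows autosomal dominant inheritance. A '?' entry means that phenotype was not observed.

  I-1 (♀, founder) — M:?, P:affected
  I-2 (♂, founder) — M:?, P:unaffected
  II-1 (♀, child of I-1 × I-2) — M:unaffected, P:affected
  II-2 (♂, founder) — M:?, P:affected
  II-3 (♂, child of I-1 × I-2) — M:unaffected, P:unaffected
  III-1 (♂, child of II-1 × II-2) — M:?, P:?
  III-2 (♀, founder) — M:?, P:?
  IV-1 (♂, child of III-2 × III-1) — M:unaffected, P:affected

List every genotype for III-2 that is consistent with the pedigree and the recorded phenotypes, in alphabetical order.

III-2 ∈ {Mm PP, Mm Pp, Mm pp, mm PP, mm Pp, mm pp}

M/I-1 ? ·: mm|Mm
M/I-2 ? ·: mm|Mm
M/II-1 un I-1×I-2: mm
M/II-2 ? ·: mm|Mm|MM
M/II-3 un I-1×I-2: mm
M/III-1 ? II-1×II-2: mm|Mm
M/III-2 ? ·: mm|Mm
M/IV-1 un III-2×III-1: mm
⇒ M over [I-1,I-2,II-1,II-2,II-3,III-1,III-2,IV-1]: 32 consistent
P/I-1 aff ·: Pp
P/I-2 un ·: pp
P/II-1 aff I-1×I-2: Pp
P/II-2 aff ·: Pp|PP
P/II-3 un I-1×I-2: pp
P/III-1 ? II-1×II-2: pp|Pp|PP
P/III-2 ? ·: pp|Pp|PP
P/IV-1 aff III-2×III-1: Pp|PP
⇒ P over [I-1,I-2,II-1,II-2,II-3,III-1,III-2,IV-1]: 20 consistent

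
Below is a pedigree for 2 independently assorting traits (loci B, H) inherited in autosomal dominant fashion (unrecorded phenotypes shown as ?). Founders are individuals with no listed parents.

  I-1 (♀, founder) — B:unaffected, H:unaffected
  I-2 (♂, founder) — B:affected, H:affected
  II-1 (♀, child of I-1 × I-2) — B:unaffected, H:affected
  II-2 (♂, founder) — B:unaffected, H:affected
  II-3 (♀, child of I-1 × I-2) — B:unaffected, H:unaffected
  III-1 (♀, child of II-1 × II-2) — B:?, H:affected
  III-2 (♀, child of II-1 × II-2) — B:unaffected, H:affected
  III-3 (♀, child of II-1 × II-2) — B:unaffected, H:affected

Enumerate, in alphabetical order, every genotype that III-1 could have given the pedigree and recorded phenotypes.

III-1 ∈ {bb HH, bb Hh}

B/I-1 un ·: bb
B/I-2 aff ·: Bb
B/II-1 un I-1×I-2: bb
B/II-2 un ·: bb
B/II-3 un I-1×I-2: bb
B/III-1 ? II-1×II-2: bb
B/III-2 un II-1×II-2: bb
B/III-3 un II-1×II-2: bb
⇒ B over [I-1,I-2,II-1,II-2,II-3,III-1,III-2,III-3]: 1 consistent
H/I-1 un ·: hh
H/I-2 aff ·: Hh
H/II-1 aff I-1×I-2: Hh
H/II-2 aff ·: Hh|HH
H/II-3 un I-1×I-2: hh
H/III-1 aff II-1×II-2: Hh|HH
H/III-2 aff II-1×II-2: Hh|HH
H/III-3 aff II-1×II-2: Hh|HH
⇒ H over [I-1,I-2,II-1,II-2,II-3,III-1,III-2,III-3]: 16 consistent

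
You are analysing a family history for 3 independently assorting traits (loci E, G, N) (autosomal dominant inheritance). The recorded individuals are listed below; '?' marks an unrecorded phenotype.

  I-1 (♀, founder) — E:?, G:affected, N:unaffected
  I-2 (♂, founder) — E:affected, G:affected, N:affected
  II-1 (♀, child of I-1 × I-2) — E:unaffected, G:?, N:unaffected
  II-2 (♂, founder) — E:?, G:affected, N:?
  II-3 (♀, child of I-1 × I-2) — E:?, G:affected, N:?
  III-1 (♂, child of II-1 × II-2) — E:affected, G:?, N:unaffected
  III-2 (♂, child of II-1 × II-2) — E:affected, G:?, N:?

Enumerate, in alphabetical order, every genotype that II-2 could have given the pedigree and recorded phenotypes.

II-2 ∈ {EE GG Nn, EE GG nn, EE Gg Nn, EE Gg nn, Ee GG Nn, Ee GG nn, Ee Gg Nn, Ee Gg nn}

E/I-1 ? ·: ee|Ee
E/I-2 aff ·: Ee
E/II-1 un I-1×I-2: ee
E/II-2 ? ·: Ee|EE
E/II-3 ? I-1×I-2: ee|Ee|EE
E/III-1 aff II-1×II-2: Ee
E/III-2 aff II-1×II-2: Ee
⇒ E over [I-1,I-2,II-1,II-2,II-3,III-1,III-2]: 10 consistent
G/I-1 aff ·: Gg|GG
G/I-2 aff ·: Gg|GG
G/II-1 ? I-1×I-2: gg|Gg|GG
G/II-2 aff ·: Gg|GG
G/II-3 aff I-1×I-2: Gg|GG
G/III-1 ? II-1×II-2: gg|Gg|GG
G/III-2 ? II-1×II-2: gg|Gg|GG
⇒ G over [I-1,I-2,II-1,II-2,II-3,III-1,III-2]: 123 consistent
N/I-1 un ·: nn
N/I-2 aff ·: Nn
N/II-1 un I-1×I-2: nn
N/II-2 ? ·: nn|Nn
N/II-3 ? I-1×I-2: nn|Nn
N/III-1 un II-1×II-2: nn
N/III-2 ? II-1×II-2: nn|Nn
⇒ N over [I-1,I-2,II-1,II-2,II-3,III-1,III-2]: 6 consistent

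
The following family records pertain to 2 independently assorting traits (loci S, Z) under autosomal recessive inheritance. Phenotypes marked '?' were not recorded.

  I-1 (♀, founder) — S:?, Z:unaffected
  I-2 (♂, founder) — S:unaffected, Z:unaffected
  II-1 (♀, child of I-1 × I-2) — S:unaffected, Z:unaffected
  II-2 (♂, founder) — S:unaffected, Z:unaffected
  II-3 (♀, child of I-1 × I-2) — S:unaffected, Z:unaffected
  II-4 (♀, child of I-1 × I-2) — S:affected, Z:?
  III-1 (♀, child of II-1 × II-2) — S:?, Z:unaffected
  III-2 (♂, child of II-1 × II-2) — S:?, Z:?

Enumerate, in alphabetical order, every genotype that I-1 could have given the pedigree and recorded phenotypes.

S/I-1 ? ·: Ss|ss
S/I-2 un ·: Ss
S/II-1 un I-1×I-2: SS|Ss
S/II-2 un ·: SS|Ss
S/II-3 un I-1×I-2: SS|Ss
S/II-4 aff I-1×I-2: ss
S/III-1 ? II-1×II-2: SS|Ss|ss
S/III-2 ? II-1×II-2: SS|Ss|ss
⇒ S over [I-1,I-2,II-1,II-2,II-3,II-4,III-1,III-2]: 49 consistent
Z/I-1 un ·: ZZ|Zz
Z/I-2 un ·: ZZ|Zz
Z/II-1 un I-1×I-2: ZZ|Zz
Z/II-2 un ·: ZZ|Zz
Z/II-3 un I-1×I-2: ZZ|Zz
Z/II-4 ? I-1×I-2: ZZ|Zz|zz
Z/III-1 un II-1×II-2: ZZ|Zz
Z/III-2 ? II-1×II-2: ZZ|Zz|zz
⇒ Z over [I-1,I-2,II-1,II-2,II-3,II-4,III-1,III-2]: 215 consistent

I-1 ∈ {Ss ZZ, Ss Zz, ss ZZ, ss Zz}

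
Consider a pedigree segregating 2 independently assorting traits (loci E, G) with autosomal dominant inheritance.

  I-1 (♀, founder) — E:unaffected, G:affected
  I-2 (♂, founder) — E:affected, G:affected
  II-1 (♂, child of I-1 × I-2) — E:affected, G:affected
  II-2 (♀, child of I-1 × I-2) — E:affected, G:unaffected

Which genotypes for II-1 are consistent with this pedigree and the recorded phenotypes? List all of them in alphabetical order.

II-1 ∈ {Ee GG, Ee Gg}

E/I-1 un ·: ee
E/I-2 aff ·: Ee|EE
E/II-1 aff I-1×I-2: Ee
E/II-2 aff I-1×I-2: Ee
⇒ E over [I-1,I-2,II-1,II-2]: 2 consistent
G/I-1 aff ·: Gg
G/I-2 aff ·: Gg
G/II-1 aff I-1×I-2: Gg|GG
G/II-2 un I-1×I-2: gg
⇒ G over [I-1,I-2,II-1,II-2]: 2 consistent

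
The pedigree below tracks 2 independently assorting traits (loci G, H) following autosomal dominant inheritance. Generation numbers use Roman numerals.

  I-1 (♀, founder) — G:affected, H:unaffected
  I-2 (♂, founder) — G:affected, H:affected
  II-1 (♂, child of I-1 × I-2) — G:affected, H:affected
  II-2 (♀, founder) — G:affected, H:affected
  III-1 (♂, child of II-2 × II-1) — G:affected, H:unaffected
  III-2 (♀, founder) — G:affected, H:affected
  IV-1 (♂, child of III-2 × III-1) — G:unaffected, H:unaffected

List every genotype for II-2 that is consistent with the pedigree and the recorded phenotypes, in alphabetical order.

II-2 ∈ {GG Hh, Gg Hh}

G/I-1 aff ·: Gg|GG
G/I-2 aff ·: Gg|GG
G/II-1 aff I-1×I-2: Gg|GG
G/II-2 aff ·: Gg|GG
G/III-1 aff II-2×II-1: Gg
G/III-2 aff ·: Gg
G/IV-1 un III-2×III-1: gg
⇒ G over [I-1,I-2,II-1,II-2,III-1,III-2,IV-1]: 10 consistent
H/I-1 un ·: hh
H/I-2 aff ·: Hh|HH
H/II-1 aff I-1×I-2: Hh
H/II-2 aff ·: Hh
H/III-1 un II-2×II-1: hh
H/III-2 aff ·: Hh
H/IV-1 un III-2×III-1: hh
⇒ H over [I-1,I-2,II-1,II-2,III-1,III-2,IV-1]: 2 consistent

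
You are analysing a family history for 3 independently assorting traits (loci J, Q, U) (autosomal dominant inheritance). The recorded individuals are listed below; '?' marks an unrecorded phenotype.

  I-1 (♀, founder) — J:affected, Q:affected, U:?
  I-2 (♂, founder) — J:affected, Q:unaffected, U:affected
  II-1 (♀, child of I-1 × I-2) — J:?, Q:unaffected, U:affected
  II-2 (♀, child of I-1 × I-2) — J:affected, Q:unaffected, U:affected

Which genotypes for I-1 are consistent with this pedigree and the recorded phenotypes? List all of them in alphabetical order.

J/I-1 aff ·: Jj|JJ
J/I-2 aff ·: Jj|JJ
J/II-1 ? I-1×I-2: jj|Jj|JJ
J/II-2 aff I-1×I-2: Jj|JJ
⇒ J over [I-1,I-2,II-1,II-2]: 15 consistent
Q/I-1 aff ·: Qq
Q/I-2 un ·: qq
Q/II-1 un I-1×I-2: qq
Q/II-2 un I-1×I-2: qq
⇒ Q over [I-1,I-2,II-1,II-2]: 1 consistent
U/I-1 ? ·: uu|Uu|UU
U/I-2 aff ·: Uu|UU
U/II-1 aff I-1×I-2: Uu|UU
U/II-2 aff I-1×I-2: Uu|UU
⇒ U over [I-1,I-2,II-1,II-2]: 15 consistent

I-1 ∈ {JJ Qq UU, JJ Qq Uu, JJ Qq uu, Jj Qq UU, Jj Qq Uu, Jj Qq uu}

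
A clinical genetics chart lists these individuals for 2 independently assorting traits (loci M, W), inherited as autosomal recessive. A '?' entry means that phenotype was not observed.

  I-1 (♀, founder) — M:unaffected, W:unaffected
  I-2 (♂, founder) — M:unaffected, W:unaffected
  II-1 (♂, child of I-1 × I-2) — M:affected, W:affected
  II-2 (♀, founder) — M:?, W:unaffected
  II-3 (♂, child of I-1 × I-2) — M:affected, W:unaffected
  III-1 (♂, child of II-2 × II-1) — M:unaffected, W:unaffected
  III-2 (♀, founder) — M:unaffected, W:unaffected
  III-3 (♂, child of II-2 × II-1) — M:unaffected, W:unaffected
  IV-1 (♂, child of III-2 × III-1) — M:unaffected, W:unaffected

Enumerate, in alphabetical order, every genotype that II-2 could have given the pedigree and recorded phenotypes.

II-2 ∈ {MM WW, MM Ww, Mm WW, Mm Ww}

M/I-1 un ·: Mm
M/I-2 un ·: Mm
M/II-1 aff I-1×I-2: mm
M/II-2 ? ·: MM|Mm
M/II-3 aff I-1×I-2: mm
M/III-1 un II-2×II-1: Mm
M/III-2 un ·: MM|Mm
M/III-3 un II-2×II-1: Mm
M/IV-1 un III-2×III-1: MM|Mm
⇒ M over [I-1,I-2,II-1,II-2,II-3,III-1,III-2,III-3,IV-1]: 8 consistent
W/I-1 un ·: Ww
W/I-2 un ·: Ww
W/II-1 aff I-1×I-2: ww
W/II-2 un ·: WW|Ww
W/II-3 un I-1×I-2: WW|Ww
W/III-1 un II-2×II-1: Ww
W/III-2 un ·: WW|Ww
W/III-3 un II-2×II-1: Ww
W/IV-1 un III-2×III-1: WW|Ww
⇒ W over [I-1,I-2,II-1,II-2,II-3,III-1,III-2,III-3,IV-1]: 16 consistent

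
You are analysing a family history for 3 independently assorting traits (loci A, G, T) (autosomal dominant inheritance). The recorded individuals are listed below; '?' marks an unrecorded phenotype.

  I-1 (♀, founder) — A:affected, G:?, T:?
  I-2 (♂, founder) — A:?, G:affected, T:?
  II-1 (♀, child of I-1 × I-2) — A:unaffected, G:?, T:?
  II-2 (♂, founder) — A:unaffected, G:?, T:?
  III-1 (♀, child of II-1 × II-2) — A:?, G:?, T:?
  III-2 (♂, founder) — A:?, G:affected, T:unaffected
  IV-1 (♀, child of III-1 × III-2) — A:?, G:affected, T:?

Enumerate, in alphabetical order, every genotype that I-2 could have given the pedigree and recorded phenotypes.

A/I-1 aff ·: Aa
A/I-2 ? ·: aa|Aa
A/II-1 un I-1×I-2: aa
A/II-2 un ·: aa
A/III-1 ? II-1×II-2: aa
A/III-2 ? ·: aa|Aa|AA
A/IV-1 ? III-1×III-2: aa|Aa
⇒ A over [I-1,I-2,II-1,II-2,III-1,III-2,IV-1]: 8 consistent
G/I-1 ? ·: gg|Gg|GG
G/I-2 aff ·: Gg|GG
G/II-1 ? I-1×I-2: gg|Gg|GG
G/II-2 ? ·: gg|Gg|GG
G/III-1 ? II-1×II-2: gg|Gg|GG
G/III-2 aff ·: Gg|GG
G/IV-1 aff III-1×III-2: Gg|GG
⇒ G over [I-1,I-2,II-1,II-2,III-1,III-2,IV-1]: 190 consistent
T/I-1 ? ·: tt|Tt|TT
T/I-2 ? ·: tt|Tt|TT
T/II-1 ? I-1×I-2: tt|Tt|TT
T/II-2 ? ·: tt|Tt|TT
T/III-1 ? II-1×II-2: tt|Tt|TT
T/III-2 un ·: tt
T/IV-1 ? III-1×III-2: tt|Tt
⇒ T over [I-1,I-2,II-1,II-2,III-1,III-2,IV-1]: 118 consistent

I-2 ∈ {Aa GG TT, Aa GG Tt, Aa GG tt, Aa Gg TT, Aa Gg Tt, Aa Gg tt, aa GG TT, aa GG Tt, aa GG tt, aa Gg TT, aa Gg Tt, aa Gg tt}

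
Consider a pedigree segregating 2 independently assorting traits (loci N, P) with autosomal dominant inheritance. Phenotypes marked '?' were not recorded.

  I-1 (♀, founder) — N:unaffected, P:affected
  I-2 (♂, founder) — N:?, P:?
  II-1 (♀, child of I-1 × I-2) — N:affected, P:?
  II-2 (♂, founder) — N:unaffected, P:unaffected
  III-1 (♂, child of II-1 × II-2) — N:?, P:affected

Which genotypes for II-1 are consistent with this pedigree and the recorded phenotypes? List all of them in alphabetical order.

II-1 ∈ {Nn PP, Nn Pp}

N/I-1 un ·: nn
N/I-2 ? ·: Nn|NN
N/II-1 aff I-1×I-2: Nn
N/II-2 un ·: nn
N/III-1 ? II-1×II-2: nn|Nn
⇒ N over [I-1,I-2,II-1,II-2,III-1]: 4 consistent
P/I-1 aff ·: Pp|PP
P/I-2 ? ·: pp|Pp|PP
P/II-1 ? I-1×I-2: Pp|PP
P/II-2 un ·: pp
P/III-1 aff II-1×II-2: Pp
⇒ P over [I-1,I-2,II-1,II-2,III-1]: 9 consistent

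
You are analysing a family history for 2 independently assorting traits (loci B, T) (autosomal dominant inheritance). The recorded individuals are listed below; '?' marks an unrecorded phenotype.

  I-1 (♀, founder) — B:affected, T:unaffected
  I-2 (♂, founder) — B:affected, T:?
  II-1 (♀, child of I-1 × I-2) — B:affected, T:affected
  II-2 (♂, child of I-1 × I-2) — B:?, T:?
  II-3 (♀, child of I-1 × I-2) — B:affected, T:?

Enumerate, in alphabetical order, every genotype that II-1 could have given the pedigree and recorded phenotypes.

B/I-1 aff ·: Bb|BB
B/I-2 aff ·: Bb|BB
B/II-1 aff I-1×I-2: Bb|BB
B/II-2 ? I-1×I-2: bb|Bb|BB
B/II-3 aff I-1×I-2: Bb|BB
⇒ B over [I-1,I-2,II-1,II-2,II-3]: 29 consistent
T/I-1 un ·: tt
T/I-2 ? ·: Tt|TT
T/II-1 aff I-1×I-2: Tt
T/II-2 ? I-1×I-2: tt|Tt
T/II-3 ? I-1×I-2: tt|Tt
⇒ T over [I-1,I-2,II-1,II-2,II-3]: 5 consistent

II-1 ∈ {BB Tt, Bb Tt}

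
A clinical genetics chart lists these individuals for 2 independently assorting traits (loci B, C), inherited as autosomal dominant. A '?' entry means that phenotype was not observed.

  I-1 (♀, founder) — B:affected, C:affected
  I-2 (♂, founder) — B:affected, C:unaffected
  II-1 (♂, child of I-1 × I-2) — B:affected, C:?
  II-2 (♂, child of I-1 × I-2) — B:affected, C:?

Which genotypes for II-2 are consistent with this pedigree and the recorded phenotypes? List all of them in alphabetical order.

B/I-1 aff ·: Bb|BB
B/I-2 aff ·: Bb|BB
B/II-1 aff I-1×I-2: Bb|BB
B/II-2 aff I-1×I-2: Bb|BB
⇒ B over [I-1,I-2,II-1,II-2]: 13 consistent
C/I-1 aff ·: Cc|CC
C/I-2 un ·: cc
C/II-1 ? I-1×I-2: cc|Cc
C/II-2 ? I-1×I-2: cc|Cc
⇒ C over [I-1,I-2,II-1,II-2]: 5 consistent

II-2 ∈ {BB Cc, BB cc, Bb Cc, Bb cc}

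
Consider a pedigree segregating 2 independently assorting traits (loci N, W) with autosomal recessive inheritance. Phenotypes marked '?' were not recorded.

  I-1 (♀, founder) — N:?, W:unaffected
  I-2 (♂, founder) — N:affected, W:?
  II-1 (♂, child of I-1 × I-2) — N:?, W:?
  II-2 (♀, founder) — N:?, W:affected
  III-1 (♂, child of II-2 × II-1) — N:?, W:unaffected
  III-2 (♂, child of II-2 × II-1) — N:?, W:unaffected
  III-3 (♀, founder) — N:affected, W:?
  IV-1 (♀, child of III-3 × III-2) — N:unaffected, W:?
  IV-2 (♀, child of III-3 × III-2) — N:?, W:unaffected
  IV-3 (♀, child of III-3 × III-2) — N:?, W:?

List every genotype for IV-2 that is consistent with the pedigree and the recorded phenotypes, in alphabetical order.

N/I-1 ? ·: NN|Nn|nn
N/I-2 aff ·: nn
N/II-1 ? I-1×I-2: Nn|nn
N/II-2 ? ·: NN|Nn|nn
N/III-1 ? II-2×II-1: NN|Nn|nn
N/III-2 ? II-2×II-1: NN|Nn
N/III-3 aff ·: nn
N/IV-1 un III-3×III-2: Nn
N/IV-2 ? III-3×III-2: Nn|nn
N/IV-3 ? III-3×III-2: Nn|nn
⇒ N over [I-1,I-2,II-1,II-2,III-1,III-2,III-3,IV-1,IV-2,IV-3]: 90 consistent
W/I-1 un ·: WW|Ww
W/I-2 ? ·: WW|Ww|ww
W/II-1 ? I-1×I-2: WW|Ww
W/II-2 aff ·: ww
W/III-1 un II-2×II-1: Ww
W/III-2 un II-2×II-1: Ww
W/III-3 ? ·: WW|Ww|ww
W/IV-1 ? III-3×III-2: WW|Ww|ww
W/IV-2 un III-3×III-2: WW|Ww
W/IV-3 ? III-3×III-2: WW|Ww|ww
⇒ W over [I-1,I-2,II-1,II-2,III-1,III-2,III-3,IV-1,IV-2,IV-3]: 270 consistent

IV-2 ∈ {Nn WW, Nn Ww, nn WW, nn Ww}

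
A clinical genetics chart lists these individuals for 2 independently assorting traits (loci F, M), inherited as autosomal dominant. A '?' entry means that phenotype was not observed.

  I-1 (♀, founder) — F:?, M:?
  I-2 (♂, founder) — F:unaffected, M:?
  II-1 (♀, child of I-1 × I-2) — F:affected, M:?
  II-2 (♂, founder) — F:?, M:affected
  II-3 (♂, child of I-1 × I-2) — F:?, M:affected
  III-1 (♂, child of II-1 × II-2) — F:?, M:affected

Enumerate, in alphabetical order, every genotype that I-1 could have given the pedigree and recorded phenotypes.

F/I-1 ? ·: Ff|FF
F/I-2 un ·: ff
F/II-1 aff I-1×I-2: Ff
F/II-2 ? ·: ff|Ff|FF
F/II-3 ? I-1×I-2: ff|Ff
F/III-1 ? II-1×II-2: ff|Ff|FF
⇒ F over [I-1,I-2,II-1,II-2,II-3,III-1]: 21 consistent
M/I-1 ? ·: mm|Mm|MM
M/I-2 ? ·: mm|Mm|MM
M/II-1 ? I-1×I-2: mm|Mm|MM
M/II-2 aff ·: Mm|MM
M/II-3 aff I-1×I-2: Mm|MM
M/III-1 aff II-1×II-2: Mm|MM
⇒ M over [I-1,I-2,II-1,II-2,II-3,III-1]: 69 consistent

I-1 ∈ {FF MM, FF Mm, FF mm, Ff MM, Ff Mm, Ff mm}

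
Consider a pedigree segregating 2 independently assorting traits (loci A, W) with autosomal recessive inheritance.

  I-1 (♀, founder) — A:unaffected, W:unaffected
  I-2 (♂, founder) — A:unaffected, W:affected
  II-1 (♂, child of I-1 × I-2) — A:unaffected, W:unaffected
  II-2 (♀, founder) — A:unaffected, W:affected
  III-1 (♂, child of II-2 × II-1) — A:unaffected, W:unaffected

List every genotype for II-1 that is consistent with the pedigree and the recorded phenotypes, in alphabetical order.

II-1 ∈ {AA Ww, Aa Ww}

A/I-1 un ·: AA|Aa
A/I-2 un ·: AA|Aa
A/II-1 un I-1×I-2: AA|Aa
A/II-2 un ·: AA|Aa
A/III-1 un II-2×II-1: AA|Aa
⇒ A over [I-1,I-2,II-1,II-2,III-1]: 24 consistent
W/I-1 un ·: WW|Ww
W/I-2 aff ·: ww
W/II-1 un I-1×I-2: Ww
W/II-2 aff ·: ww
W/III-1 un II-2×II-1: Ww
⇒ W over [I-1,I-2,II-1,II-2,III-1]: 2 consistent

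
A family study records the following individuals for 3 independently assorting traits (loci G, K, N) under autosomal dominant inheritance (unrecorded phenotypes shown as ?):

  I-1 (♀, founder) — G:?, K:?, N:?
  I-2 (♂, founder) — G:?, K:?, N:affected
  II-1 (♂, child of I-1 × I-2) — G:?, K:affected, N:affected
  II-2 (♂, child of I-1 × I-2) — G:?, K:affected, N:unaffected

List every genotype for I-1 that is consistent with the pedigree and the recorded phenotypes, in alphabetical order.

I-1 ∈ {GG KK Nn, GG KK nn, GG Kk Nn, GG Kk nn, GG kk Nn, GG kk nn, Gg KK Nn, Gg KK nn, Gg Kk Nn, Gg Kk nn, Gg kk Nn, Gg kk nn, gg KK Nn, gg KK nn, gg Kk Nn, gg Kk nn, gg kk Nn, gg kk nn}

G/I-1 ? ·: gg|Gg|GG
G/I-2 ? ·: gg|Gg|GG
G/II-1 ? I-1×I-2: gg|Gg|GG
G/II-2 ? I-1×I-2: gg|Gg|GG
⇒ G over [I-1,I-2,II-1,II-2]: 29 consistent
K/I-1 ? ·: kk|Kk|KK
K/I-2 ? ·: kk|Kk|KK
K/II-1 aff I-1×I-2: Kk|KK
K/II-2 aff I-1×I-2: Kk|KK
⇒ K over [I-1,I-2,II-1,II-2]: 17 consistent
N/I-1 ? ·: nn|Nn
N/I-2 aff ·: Nn
N/II-1 aff I-1×I-2: Nn|NN
N/II-2 un I-1×I-2: nn
⇒ N over [I-1,I-2,II-1,II-2]: 3 consistent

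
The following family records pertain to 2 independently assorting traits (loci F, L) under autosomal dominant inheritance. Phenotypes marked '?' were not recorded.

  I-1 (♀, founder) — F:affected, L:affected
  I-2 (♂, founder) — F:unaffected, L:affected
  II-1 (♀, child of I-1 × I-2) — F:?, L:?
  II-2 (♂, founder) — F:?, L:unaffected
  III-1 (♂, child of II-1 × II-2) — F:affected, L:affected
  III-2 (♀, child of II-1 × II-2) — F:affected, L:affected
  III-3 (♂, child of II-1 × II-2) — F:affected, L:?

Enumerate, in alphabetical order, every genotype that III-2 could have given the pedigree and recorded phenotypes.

III-2 ∈ {FF Ll, Ff Ll}

F/I-1 aff ·: Ff|FF
F/I-2 un ·: ff
F/II-1 ? I-1×I-2: ff|Ff
F/II-2 ? ·: ff|Ff|FF
F/III-1 aff II-1×II-2: Ff|FF
F/III-2 aff II-1×II-2: Ff|FF
F/III-3 aff II-1×II-2: Ff|FF
⇒ F over [I-1,I-2,II-1,II-2,III-1,III-2,III-3]: 36 consistent
L/I-1 aff ·: Ll|LL
L/I-2 aff ·: Ll|LL
L/II-1 ? I-1×I-2: Ll|LL
L/II-2 un ·: ll
L/III-1 aff II-1×II-2: Ll
L/III-2 aff II-1×II-2: Ll
L/III-3 ? II-1×II-2: ll|Ll
⇒ L over [I-1,I-2,II-1,II-2,III-1,III-2,III-3]: 10 consistent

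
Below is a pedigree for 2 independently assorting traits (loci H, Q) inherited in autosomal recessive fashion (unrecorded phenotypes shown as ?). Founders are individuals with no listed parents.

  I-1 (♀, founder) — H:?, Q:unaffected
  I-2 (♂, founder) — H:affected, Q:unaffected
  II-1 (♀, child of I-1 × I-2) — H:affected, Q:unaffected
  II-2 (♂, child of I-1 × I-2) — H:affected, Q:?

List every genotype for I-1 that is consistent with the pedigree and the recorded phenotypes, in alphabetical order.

I-1 ∈ {Hh QQ, Hh Qq, hh QQ, hh Qq}

H/I-1 ? ·: Hh|hh
H/I-2 aff ·: hh
H/II-1 aff I-1×I-2: hh
H/II-2 aff I-1×I-2: hh
⇒ H over [I-1,I-2,II-1,II-2]: 2 consistent
Q/I-1 un ·: QQ|Qq
Q/I-2 un ·: QQ|Qq
Q/II-1 un I-1×I-2: QQ|Qq
Q/II-2 ? I-1×I-2: QQ|Qq|qq
⇒ Q over [I-1,I-2,II-1,II-2]: 15 consistent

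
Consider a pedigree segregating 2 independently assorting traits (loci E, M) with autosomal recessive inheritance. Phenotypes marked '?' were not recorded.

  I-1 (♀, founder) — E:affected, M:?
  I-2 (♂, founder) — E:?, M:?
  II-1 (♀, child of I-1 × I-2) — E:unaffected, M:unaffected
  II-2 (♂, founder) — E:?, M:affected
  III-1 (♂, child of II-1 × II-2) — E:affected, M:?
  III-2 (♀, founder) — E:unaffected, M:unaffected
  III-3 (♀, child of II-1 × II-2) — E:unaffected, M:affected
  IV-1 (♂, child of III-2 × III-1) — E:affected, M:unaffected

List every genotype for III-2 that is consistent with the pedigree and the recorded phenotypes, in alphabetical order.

E/I-1 aff ·: ee
E/I-2 ? ·: EE|Ee
E/II-1 un I-1×I-2: Ee
E/II-2 ? ·: Ee|ee
E/III-1 aff II-1×II-2: ee
E/III-2 un ·: Ee
E/III-3 un II-1×II-2: EE|Ee
E/IV-1 aff III-2×III-1: ee
⇒ E over [I-1,I-2,II-1,II-2,III-1,III-2,III-3,IV-1]: 6 consistent
M/I-1 ? ·: MM|Mm|mm
M/I-2 ? ·: MM|Mm|mm
M/II-1 un I-1×I-2: Mm
M/II-2 aff ·: mm
M/III-1 ? II-1×II-2: Mm|mm
M/III-2 un ·: MM|Mm
M/III-3 aff II-1×II-2: mm
M/IV-1 un III-2×III-1: MM|Mm
⇒ M over [I-1,I-2,II-1,II-2,III-1,III-2,III-3,IV-1]: 42 consistent

III-2 ∈ {Ee MM, Ee Mm}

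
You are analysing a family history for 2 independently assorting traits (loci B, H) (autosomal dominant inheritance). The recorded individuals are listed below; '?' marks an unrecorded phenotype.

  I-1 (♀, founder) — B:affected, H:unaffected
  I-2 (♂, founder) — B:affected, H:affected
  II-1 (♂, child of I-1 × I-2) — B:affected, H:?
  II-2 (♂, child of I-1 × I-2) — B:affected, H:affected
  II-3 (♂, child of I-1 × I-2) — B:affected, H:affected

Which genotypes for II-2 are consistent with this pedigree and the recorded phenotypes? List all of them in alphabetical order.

II-2 ∈ {BB Hh, Bb Hh}

B/I-1 aff ·: Bb|BB
B/I-2 aff ·: Bb|BB
B/II-1 aff I-1×I-2: Bb|BB
B/II-2 aff I-1×I-2: Bb|BB
B/II-3 aff I-1×I-2: Bb|BB
⇒ B over [I-1,I-2,II-1,II-2,II-3]: 25 consistent
H/I-1 un ·: hh
H/I-2 aff ·: Hh|HH
H/II-1 ? I-1×I-2: hh|Hh
H/II-2 aff I-1×I-2: Hh
H/II-3 aff I-1×I-2: Hh
⇒ H over [I-1,I-2,II-1,II-2,II-3]: 3 consistent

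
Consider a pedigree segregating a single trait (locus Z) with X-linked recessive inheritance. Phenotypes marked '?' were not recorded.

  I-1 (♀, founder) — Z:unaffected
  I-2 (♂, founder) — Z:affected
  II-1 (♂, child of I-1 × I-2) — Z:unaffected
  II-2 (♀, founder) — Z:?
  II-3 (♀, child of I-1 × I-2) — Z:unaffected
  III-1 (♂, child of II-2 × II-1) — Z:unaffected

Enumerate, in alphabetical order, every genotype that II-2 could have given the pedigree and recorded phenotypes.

II-2 ∈ {X^ZX^Z, X^ZX^z}

Z/I-1 un ·: X^ZX^Z|X^ZX^z
Z/I-2 aff ·: X^zY
Z/II-1 un I-1×I-2: X^ZY
Z/II-2 ? ·: X^ZX^Z|X^ZX^z
Z/II-3 un I-1×I-2: X^ZX^z
Z/III-1 un II-2×II-1: X^ZY
⇒ Z over [I-1,I-2,II-1,II-2,II-3,III-1]: 4 consistent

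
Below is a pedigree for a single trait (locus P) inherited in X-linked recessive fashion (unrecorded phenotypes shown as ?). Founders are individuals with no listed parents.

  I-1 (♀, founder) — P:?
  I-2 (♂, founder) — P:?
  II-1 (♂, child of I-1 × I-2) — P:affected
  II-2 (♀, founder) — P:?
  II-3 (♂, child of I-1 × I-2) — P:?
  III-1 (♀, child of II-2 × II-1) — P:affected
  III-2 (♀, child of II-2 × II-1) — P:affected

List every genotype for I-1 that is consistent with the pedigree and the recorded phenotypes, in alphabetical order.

I-1 ∈ {X^PX^p, X^pX^p}

P/I-1 ? ·: X^PX^p|X^pX^p
P/I-2 ? ·: X^PY|X^pY
P/II-1 aff I-1×I-2: X^pY
P/II-2 ? ·: X^PX^p|X^pX^p
P/II-3 ? I-1×I-2: X^PY|X^pY
P/III-1 aff II-2×II-1: X^pX^p
P/III-2 aff II-2×II-1: X^pX^p
⇒ P over [I-1,I-2,II-1,II-2,II-3,III-1,III-2]: 12 consistent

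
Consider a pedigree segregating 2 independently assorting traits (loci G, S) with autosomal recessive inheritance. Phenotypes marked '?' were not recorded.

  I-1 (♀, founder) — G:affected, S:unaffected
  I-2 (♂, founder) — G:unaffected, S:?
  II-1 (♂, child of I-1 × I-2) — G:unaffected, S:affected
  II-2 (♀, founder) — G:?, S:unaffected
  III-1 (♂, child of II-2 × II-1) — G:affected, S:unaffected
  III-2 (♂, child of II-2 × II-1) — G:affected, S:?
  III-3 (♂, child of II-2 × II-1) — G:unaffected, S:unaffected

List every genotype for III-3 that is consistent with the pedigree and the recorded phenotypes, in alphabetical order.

G/I-1 aff ·: gg
G/I-2 un ·: GG|Gg
G/II-1 un I-1×I-2: Gg
G/II-2 ? ·: Gg|gg
G/III-1 aff II-2×II-1: gg
G/III-2 aff II-2×II-1: gg
G/III-3 un II-2×II-1: GG|Gg
⇒ G over [I-1,I-2,II-1,II-2,III-1,III-2,III-3]: 6 consistent
S/I-1 un ·: Ss
S/I-2 ? ·: Ss|ss
S/II-1 aff I-1×I-2: ss
S/II-2 un ·: SS|Ss
S/III-1 un II-2×II-1: Ss
S/III-2 ? II-2×II-1: Ss|ss
S/III-3 un II-2×II-1: Ss
⇒ S over [I-1,I-2,II-1,II-2,III-1,III-2,III-3]: 6 consistent

III-3 ∈ {GG Ss, Gg Ss}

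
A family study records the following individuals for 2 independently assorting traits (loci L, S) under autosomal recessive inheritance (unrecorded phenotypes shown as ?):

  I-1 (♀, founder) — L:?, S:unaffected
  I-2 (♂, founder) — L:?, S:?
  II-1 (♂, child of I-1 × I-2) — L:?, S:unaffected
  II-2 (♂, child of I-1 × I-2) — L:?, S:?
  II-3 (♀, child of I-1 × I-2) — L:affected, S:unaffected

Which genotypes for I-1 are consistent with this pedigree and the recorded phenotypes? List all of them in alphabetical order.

L/I-1 ? ·: Ll|ll
L/I-2 ? ·: Ll|ll
L/II-1 ? I-1×I-2: LL|Ll|ll
L/II-2 ? I-1×I-2: LL|Ll|ll
L/II-3 aff I-1×I-2: ll
⇒ L over [I-1,I-2,II-1,II-2,II-3]: 18 consistent
S/I-1 un ·: SS|Ss
S/I-2 ? ·: SS|Ss|ss
S/II-1 un I-1×I-2: SS|Ss
S/II-2 ? I-1×I-2: SS|Ss|ss
S/II-3 un I-1×I-2: SS|Ss
⇒ S over [I-1,I-2,II-1,II-2,II-3]: 32 consistent

I-1 ∈ {Ll SS, Ll Ss, ll SS, ll Ss}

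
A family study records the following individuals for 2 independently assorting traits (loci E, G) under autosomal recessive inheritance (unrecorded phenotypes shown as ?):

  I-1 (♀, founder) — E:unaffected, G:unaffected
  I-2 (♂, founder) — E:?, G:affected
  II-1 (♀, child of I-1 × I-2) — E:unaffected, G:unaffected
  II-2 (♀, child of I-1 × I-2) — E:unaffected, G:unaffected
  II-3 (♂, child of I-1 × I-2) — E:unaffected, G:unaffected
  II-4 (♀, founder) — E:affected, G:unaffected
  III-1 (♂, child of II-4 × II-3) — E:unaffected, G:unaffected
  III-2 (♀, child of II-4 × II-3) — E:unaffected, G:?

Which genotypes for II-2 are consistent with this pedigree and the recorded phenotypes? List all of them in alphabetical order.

II-2 ∈ {EE Gg, Ee Gg}

E/I-1 un ·: EE|Ee
E/I-2 ? ·: EE|Ee|ee
E/II-1 un I-1×I-2: EE|Ee
E/II-2 un I-1×I-2: EE|Ee
E/II-3 un I-1×I-2: EE|Ee
E/II-4 aff ·: ee
E/III-1 un II-4×II-3: Ee
E/III-2 un II-4×II-3: Ee
⇒ E over [I-1,I-2,II-1,II-2,II-3,II-4,III-1,III-2]: 27 consistent
G/I-1 un ·: GG|Gg
G/I-2 aff ·: gg
G/II-1 un I-1×I-2: Gg
G/II-2 un I-1×I-2: Gg
G/II-3 un I-1×I-2: Gg
G/II-4 un ·: GG|Gg
G/III-1 un II-4×II-3: GG|Gg
G/III-2 ? II-4×II-3: GG|Gg|gg
⇒ G over [I-1,I-2,II-1,II-2,II-3,II-4,III-1,III-2]: 20 consistent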